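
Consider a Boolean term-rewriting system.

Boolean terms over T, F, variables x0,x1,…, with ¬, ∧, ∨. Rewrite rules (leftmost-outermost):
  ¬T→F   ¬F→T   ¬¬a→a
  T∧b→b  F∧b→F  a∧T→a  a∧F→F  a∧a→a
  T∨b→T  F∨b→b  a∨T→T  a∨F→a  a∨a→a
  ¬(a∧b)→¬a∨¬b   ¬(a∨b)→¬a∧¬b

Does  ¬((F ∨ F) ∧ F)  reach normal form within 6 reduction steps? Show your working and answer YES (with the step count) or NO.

Answer: YES — reaches normal form T in 5 ≤ 6 steps

Working:
  start: ¬((F ∨ F) ∧ F)
  step 1: ¬(F ∨ F) ∨ ¬F
  step 2: (¬F ∧ ¬F) ∨ ¬F
  step 3: ¬F ∨ ¬F
  step 4: ¬F
  step 5: T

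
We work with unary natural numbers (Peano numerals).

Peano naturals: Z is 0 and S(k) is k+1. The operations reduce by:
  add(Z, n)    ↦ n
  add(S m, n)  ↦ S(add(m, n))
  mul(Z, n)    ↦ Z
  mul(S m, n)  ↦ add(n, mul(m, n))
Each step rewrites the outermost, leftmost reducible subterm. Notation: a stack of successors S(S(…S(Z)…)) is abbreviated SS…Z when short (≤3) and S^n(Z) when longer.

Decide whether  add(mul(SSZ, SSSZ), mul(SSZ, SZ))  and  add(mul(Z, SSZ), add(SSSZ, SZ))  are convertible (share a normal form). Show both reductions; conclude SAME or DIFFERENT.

Term A:
  start: add(mul(SSZ, SSSZ), mul(SSZ, SZ))
  step 1: add(add(SSSZ, mul(SZ, SSSZ)), mul(SSZ, SZ))
  step 2: add(S(add(SSZ, mul(SZ, SSSZ))), mul(SSZ, SZ))
  step 3: S(add(add(SSZ, mul(SZ, SSSZ)), mul(SSZ, SZ)))
  step 4: S(add(S(add(SZ, mul(SZ, SSSZ))), mul(SSZ, SZ)))
  step 5: S(S(add(add(SZ, mul(SZ, SSSZ)), mul(SSZ, SZ))))
  step 6: S(S(add(S(add(Z, mul(SZ, SSSZ))), mul(SSZ, SZ))))
  step 7: S(S(S(add(add(Z, mul(SZ, SSSZ)), mul(SSZ, SZ)))))
  step 8: S(S(S(add(mul(SZ, SSSZ), mul(SSZ, SZ)))))
  step 9: S(S(S(add(add(SSSZ, mul(Z, SSSZ)), mul(SSZ, SZ)))))
  step 10: S(S(S(add(S(add(SSZ, mul(Z, SSSZ))), mul(SSZ, SZ)))))
  step 11: S(S(S(S(add(add(SSZ, mul(Z, SSSZ)), mul(SSZ, SZ))))))
  step 12: S(S(S(S(add(S(add(SZ, mul(Z, SSSZ))), mul(SSZ, SZ))))))
  step 13: S(S(S(S(S(add(add(SZ, mul(Z, SSSZ)), mul(SSZ, SZ)))))))
  step 14: S(S(S(S(S(add(S(add(Z, mul(Z, SSSZ))), mul(SSZ, SZ)))))))
  step 15: S(S(S(S(S(S(add(add(Z, mul(Z, SSSZ)), mul(SSZ, SZ))))))))
  step 16: S(S(S(S(S(S(add(mul(Z, SSSZ), mul(SSZ, SZ))))))))
  step 17: S(S(S(S(S(S(add(Z, mul(SSZ, SZ))))))))
  step 18: S(S(S(S(S(S(mul(SSZ, SZ)))))))
  step 19: S(S(S(S(S(S(add(SZ, mul(SZ, SZ))))))))
  step 20: S(S(S(S(S(S(S(add(Z, mul(SZ, SZ)))))))))
  step 21: S(S(S(S(S(S(S(mul(SZ, SZ))))))))
  step 22: S(S(S(S(S(S(S(add(SZ, mul(Z, SZ)))))))))
  step 23: S(S(S(S(S(S(S(S(add(Z, mul(Z, SZ))))))))))
  step 24: S(S(S(S(S(S(S(S(mul(Z, SZ)))))))))
  step 25: S^8(Z)

Term B:
  start: add(mul(Z, SSZ), add(SSSZ, SZ))
  step 1: add(Z, add(SSSZ, SZ))
  step 2: add(SSSZ, SZ)
  step 3: S(add(SSZ, SZ))
  step 4: S(S(add(SZ, SZ)))
  step 5: S(S(S(add(Z, SZ))))
  step 6: S^4(Z)

Answer: DIFFERENT — A ⇓ S^8(Z), B ⇓ S^4(Z)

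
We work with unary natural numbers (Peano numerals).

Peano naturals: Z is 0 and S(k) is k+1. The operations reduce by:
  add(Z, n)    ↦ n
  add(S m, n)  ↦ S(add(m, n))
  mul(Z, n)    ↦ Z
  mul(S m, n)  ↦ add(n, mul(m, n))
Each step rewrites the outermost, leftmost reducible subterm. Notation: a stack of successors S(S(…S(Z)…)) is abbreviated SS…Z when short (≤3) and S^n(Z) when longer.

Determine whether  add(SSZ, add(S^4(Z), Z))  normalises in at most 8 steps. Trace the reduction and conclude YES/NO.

  start: add(SSZ, add(S^4(Z), Z))
  step 1: S(add(SZ, add(S^4(Z), Z)))
  step 2: S(S(add(Z, add(S^4(Z), Z))))
  step 3: S(S(add(S^4(Z), Z)))
  step 4: S(S(S(add(SSSZ, Z))))
  step 5: S(S(S(S(add(SSZ, Z)))))
  step 6: S(S(S(S(S(add(SZ, Z))))))
  step 7: S(S(S(S(S(S(add(Z, Z)))))))
  step 8: S^6(Z)

Answer: YES — reaches normal form S^6(Z) in 8 ≤ 8 steps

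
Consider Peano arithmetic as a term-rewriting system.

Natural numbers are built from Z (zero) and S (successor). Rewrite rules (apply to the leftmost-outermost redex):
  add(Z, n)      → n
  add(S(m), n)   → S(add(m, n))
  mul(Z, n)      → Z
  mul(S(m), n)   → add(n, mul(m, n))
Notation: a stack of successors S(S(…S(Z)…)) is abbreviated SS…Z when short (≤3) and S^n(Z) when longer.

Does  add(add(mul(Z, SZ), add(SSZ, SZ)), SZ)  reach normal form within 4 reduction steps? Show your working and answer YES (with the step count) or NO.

  start: add(add(mul(Z, SZ), add(SSZ, SZ)), SZ)
  step 1: add(add(Z, add(SSZ, SZ)), SZ)
  step 2: add(add(SSZ, SZ), SZ)
  step 3: add(S(add(SZ, SZ)), SZ)
  step 4: S(add(add(SZ, SZ), SZ))

Answer: NO — after 4 steps the term is S(add(add(SZ, SZ), SZ)), not yet normal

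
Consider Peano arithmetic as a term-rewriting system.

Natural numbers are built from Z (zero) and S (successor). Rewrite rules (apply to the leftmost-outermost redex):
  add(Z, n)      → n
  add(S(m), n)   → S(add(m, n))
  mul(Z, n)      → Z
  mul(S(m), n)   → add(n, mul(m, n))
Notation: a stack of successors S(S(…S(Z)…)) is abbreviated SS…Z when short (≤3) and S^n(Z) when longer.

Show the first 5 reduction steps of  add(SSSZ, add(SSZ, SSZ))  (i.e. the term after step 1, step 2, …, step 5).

  start: add(SSSZ, add(SSZ, SSZ))
  →1  S(add(SSZ, add(SSZ, SSZ)))
  →2  S(S(add(SZ, add(SSZ, SSZ))))
  →3  S(S(S(add(Z, add(SSZ, SSZ)))))
  →4  S(S(S(add(SSZ, SSZ))))
  →5  S(S(S(S(add(SZ, SSZ)))))

Answer: after 5 steps: S(S(S(S(add(SZ, SSZ)))))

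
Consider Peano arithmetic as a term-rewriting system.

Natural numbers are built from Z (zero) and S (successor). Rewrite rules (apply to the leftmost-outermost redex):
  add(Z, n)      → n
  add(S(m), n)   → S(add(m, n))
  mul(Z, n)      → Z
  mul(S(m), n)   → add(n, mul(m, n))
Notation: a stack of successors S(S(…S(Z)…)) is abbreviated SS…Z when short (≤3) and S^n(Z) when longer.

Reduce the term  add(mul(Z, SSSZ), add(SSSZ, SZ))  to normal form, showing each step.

  start: add(mul(Z, SSSZ), add(SSSZ, SZ))
  [1] add(Z, add(SSSZ, SZ))
  [2] add(SSSZ, SZ)
  [3] S(add(SSZ, SZ))
  [4] S(S(add(SZ, SZ)))
  [5] S(S(S(add(Z, SZ))))
  [6] S^4(Z)

Answer: normal form = S^4(Z)  (in 6 steps)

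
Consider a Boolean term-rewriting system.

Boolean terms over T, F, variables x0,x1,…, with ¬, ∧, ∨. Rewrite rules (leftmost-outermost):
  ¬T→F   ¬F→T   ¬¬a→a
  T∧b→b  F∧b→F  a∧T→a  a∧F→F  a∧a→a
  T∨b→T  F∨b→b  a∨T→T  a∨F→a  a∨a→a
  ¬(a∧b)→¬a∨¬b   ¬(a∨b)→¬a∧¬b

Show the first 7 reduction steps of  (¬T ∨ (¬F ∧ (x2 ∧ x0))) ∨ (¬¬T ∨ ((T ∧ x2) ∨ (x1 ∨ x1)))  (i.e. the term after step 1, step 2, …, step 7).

  start: (¬T ∨ (¬F ∧ (x2 ∧ x0))) ∨ (¬¬T ∨ ((T ∧ x2) ∨ (x1 ∨ x1)))
  [1] (F ∨ (¬F ∧ (x2 ∧ x0))) ∨ (¬¬T ∨ ((T ∧ x2) ∨ (x1 ∨ x1)))
  [2] (¬F ∧ (x2 ∧ x0)) ∨ (¬¬T ∨ ((T ∧ x2) ∨ (x1 ∨ x1)))
  [3] (T ∧ (x2 ∧ x0)) ∨ (¬¬T ∨ ((T ∧ x2) ∨ (x1 ∨ x1)))
  [4] (x2 ∧ x0) ∨ (¬¬T ∨ ((T ∧ x2) ∨ (x1 ∨ x1)))
  [5] (x2 ∧ x0) ∨ (T ∨ ((T ∧ x2) ∨ (x1 ∨ x1)))
  [6] (x2 ∧ x0) ∨ T
  [7] T

Answer: after 7 steps: T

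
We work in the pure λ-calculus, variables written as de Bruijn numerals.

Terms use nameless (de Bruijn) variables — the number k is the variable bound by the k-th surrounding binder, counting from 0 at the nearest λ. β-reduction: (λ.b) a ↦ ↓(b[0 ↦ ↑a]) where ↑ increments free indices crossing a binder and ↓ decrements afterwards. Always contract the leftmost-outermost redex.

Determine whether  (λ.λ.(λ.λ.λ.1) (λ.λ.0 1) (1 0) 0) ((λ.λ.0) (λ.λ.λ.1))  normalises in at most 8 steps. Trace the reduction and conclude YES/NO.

Answer: YES — reaches normal form λ.0 in 6 ≤ 8 steps

Derivation:
  start: (λ.λ.(λ.λ.λ.1) (λ.λ.0 1) (1 0) 0) ((λ.λ.0) (λ.λ.λ.1))
  [1] λ.(λ.λ.λ.1) (λ.λ.0 1) ((λ.λ.0) (λ.λ.λ.1) 0) 0
  [2] λ.(λ.λ.1) ((λ.λ.0) (λ.λ.λ.1) 0) 0
  [3] λ.(λ.(λ.λ.0) (λ.λ.λ.1) 1) 0
  [4] λ.(λ.λ.0) (λ.λ.λ.1) 0
  [5] λ.(λ.0) 0
  [6] λ.0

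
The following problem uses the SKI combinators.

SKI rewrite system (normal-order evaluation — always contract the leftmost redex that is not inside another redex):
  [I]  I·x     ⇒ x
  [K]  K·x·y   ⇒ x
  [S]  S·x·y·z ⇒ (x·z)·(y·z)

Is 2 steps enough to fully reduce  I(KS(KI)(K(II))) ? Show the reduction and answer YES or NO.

  start: I(KS(KI)(K(II)))
  [1] KS(KI)(K(II))
  [2] S(K(II))

Answer: NO — after 2 steps the term is S(K(II)), not yet normal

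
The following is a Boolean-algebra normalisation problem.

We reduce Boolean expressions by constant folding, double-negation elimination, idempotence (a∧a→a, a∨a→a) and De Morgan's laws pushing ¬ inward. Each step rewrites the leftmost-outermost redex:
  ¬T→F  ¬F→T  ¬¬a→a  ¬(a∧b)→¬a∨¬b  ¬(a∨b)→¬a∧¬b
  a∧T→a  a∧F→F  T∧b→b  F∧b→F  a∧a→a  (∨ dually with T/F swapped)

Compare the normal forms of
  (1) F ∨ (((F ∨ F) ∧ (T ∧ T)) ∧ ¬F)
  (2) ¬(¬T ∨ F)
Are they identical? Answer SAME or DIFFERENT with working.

Term A:
  start: F ∨ (((F ∨ F) ∧ (T ∧ T)) ∧ ¬F)
  [1] ((F ∨ F) ∧ (T ∧ T)) ∧ ¬F
  [2] (F ∧ (T ∧ T)) ∧ ¬F
  [3] F ∧ ¬F
  [4] F

Term B:
  start: ¬(¬T ∨ F)
  [1] ¬¬T ∧ ¬F
  [2] T ∧ ¬F
  [3] ¬F
  [4] T

Answer: DIFFERENT — A ⇓ F, B ⇓ T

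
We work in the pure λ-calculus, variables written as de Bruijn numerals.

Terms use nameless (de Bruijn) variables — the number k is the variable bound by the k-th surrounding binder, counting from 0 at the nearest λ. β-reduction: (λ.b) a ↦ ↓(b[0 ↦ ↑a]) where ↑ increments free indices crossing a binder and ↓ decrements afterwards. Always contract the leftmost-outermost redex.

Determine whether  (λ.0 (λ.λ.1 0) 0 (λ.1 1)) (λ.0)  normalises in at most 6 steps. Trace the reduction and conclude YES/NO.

Answer: YES — reaches normal form λ.λ.0 in 6 ≤ 6 steps

Reduction:
  start: (λ.0 (λ.λ.1 0) 0 (λ.1 1)) (λ.0)
  step 1: (λ.0) (λ.λ.1 0) (λ.0) (λ.(λ.0) (λ.0))
  step 2: (λ.λ.1 0) (λ.0) (λ.(λ.0) (λ.0))
  step 3: (λ.(λ.0) 0) (λ.(λ.0) (λ.0))
  step 4: (λ.0) (λ.(λ.0) (λ.0))
  step 5: λ.(λ.0) (λ.0)
  step 6: λ.λ.0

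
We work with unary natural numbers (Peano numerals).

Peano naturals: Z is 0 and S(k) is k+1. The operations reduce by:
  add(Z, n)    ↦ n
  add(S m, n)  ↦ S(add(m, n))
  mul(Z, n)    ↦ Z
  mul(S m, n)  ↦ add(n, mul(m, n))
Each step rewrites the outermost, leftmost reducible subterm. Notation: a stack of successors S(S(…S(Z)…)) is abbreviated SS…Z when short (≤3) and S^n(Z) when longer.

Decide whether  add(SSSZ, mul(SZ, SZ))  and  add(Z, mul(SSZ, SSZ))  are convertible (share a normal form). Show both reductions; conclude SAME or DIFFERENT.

Answer: SAME — A ⇓ S^4(Z), B ⇓ S^4(Z)

Working:
Term A:
  start: add(SSSZ, mul(SZ, SZ))
  →1  S(add(SSZ, mul(SZ, SZ)))
  →2  S(S(add(SZ, mul(SZ, SZ))))
  →3  S(S(S(add(Z, mul(SZ, SZ)))))
  →4  S(S(S(mul(SZ, SZ))))
  →5  S(S(S(add(SZ, mul(Z, SZ)))))
  →6  S(S(S(S(add(Z, mul(Z, SZ))))))
  →7  S(S(S(S(mul(Z, SZ)))))
  →8  S^4(Z)

Term B:
  start: add(Z, mul(SSZ, SSZ))
  →1  mul(SSZ, SSZ)
  →2  add(SSZ, mul(SZ, SSZ))
  →3  S(add(SZ, mul(SZ, SSZ)))
  →4  S(S(add(Z, mul(SZ, SSZ))))
  →5  S(S(mul(SZ, SSZ)))
  →6  S(S(add(SSZ, mul(Z, SSZ))))
  →7  S(S(S(add(SZ, mul(Z, SSZ)))))
  →8  S(S(S(S(add(Z, mul(Z, SSZ))))))
  →9  S(S(S(S(mul(Z, SSZ)))))
  →10  S^4(Z)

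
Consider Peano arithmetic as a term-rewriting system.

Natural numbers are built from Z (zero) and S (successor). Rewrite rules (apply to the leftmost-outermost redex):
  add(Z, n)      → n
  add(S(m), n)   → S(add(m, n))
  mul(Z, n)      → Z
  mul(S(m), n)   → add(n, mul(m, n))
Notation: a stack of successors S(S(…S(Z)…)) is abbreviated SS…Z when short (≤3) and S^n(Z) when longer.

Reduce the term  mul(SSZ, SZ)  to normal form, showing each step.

Answer: normal form = SSZ  (in 7 steps)

Reduction:
  start: mul(SSZ, SZ)
  step 1: add(SZ, mul(SZ, SZ))
  step 2: S(add(Z, mul(SZ, SZ)))
  step 3: S(mul(SZ, SZ))
  step 4: S(add(SZ, mul(Z, SZ)))
  step 5: S(S(add(Z, mul(Z, SZ))))
  step 6: S(S(mul(Z, SZ)))
  step 7: SSZ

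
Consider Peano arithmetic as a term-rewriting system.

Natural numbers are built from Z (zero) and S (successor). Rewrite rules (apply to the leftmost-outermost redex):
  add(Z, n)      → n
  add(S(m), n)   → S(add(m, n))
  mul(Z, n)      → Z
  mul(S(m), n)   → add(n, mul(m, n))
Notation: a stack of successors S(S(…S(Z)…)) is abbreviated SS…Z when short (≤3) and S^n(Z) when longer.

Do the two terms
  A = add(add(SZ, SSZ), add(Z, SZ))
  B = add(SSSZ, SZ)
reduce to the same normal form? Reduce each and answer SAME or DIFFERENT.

Answer: SAME — A ⇓ S^4(Z), B ⇓ S^4(Z)

Reduction:
Term A:
  start: add(add(SZ, SSZ), add(Z, SZ))
  →1  add(S(add(Z, SSZ)), add(Z, SZ))
  →2  S(add(add(Z, SSZ), add(Z, SZ)))
  →3  S(add(SSZ, add(Z, SZ)))
  →4  S(S(add(SZ, add(Z, SZ))))
  →5  S(S(S(add(Z, add(Z, SZ)))))
  →6  S(S(S(add(Z, SZ))))
  →7  S^4(Z)

Term B:
  start: add(SSSZ, SZ)
  →1  S(add(SSZ, SZ))
  →2  S(S(add(SZ, SZ)))
  →3  S(S(S(add(Z, SZ))))
  →4  S^4(Z)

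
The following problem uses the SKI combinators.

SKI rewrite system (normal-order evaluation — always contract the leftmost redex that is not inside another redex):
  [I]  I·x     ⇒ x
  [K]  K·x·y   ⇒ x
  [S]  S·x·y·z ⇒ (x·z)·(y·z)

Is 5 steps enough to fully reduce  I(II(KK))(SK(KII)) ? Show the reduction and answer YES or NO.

  start: I(II(KK))(SK(KII))
  step 1: II(KK)(SK(KII))
  step 2: I(KK)(SK(KII))
  step 3: KK(SK(KII))
  step 4: K

Answer: YES — reaches normal form K in 4 ≤ 5 steps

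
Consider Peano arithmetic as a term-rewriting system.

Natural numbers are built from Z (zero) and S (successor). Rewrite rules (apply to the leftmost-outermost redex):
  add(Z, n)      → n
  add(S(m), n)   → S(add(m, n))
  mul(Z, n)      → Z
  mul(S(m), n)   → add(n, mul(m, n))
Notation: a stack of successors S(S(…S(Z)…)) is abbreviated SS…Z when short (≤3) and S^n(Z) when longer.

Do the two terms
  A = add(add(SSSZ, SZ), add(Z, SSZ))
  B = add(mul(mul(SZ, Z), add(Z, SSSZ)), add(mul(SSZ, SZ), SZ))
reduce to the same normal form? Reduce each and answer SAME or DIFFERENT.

Answer: DIFFERENT — A ⇓ S^6(Z), B ⇓ SSSZ

Derivation:
Term A:
  start: add(add(SSSZ, SZ), add(Z, SSZ))
  →1  add(S(add(SSZ, SZ)), add(Z, SSZ))
  →2  S(add(add(SSZ, SZ), add(Z, SSZ)))
  →3  S(add(S(add(SZ, SZ)), add(Z, SSZ)))
  →4  S(S(add(add(SZ, SZ), add(Z, SSZ))))
  →5  S(S(add(S(add(Z, SZ)), add(Z, SSZ))))
  →6  S(S(S(add(add(Z, SZ), add(Z, SSZ)))))
  →7  S(S(S(add(SZ, add(Z, SSZ)))))
  →8  S(S(S(S(add(Z, add(Z, SSZ))))))
  →9  S(S(S(S(add(Z, SSZ)))))
  →10  S^6(Z)

Term B:
  start: add(mul(mul(SZ, Z), add(Z, SSSZ)), add(mul(SSZ, SZ), SZ))
  →1  add(mul(add(Z, mul(Z, Z)), add(Z, SSSZ)), add(mul(SSZ, SZ), SZ))
  →2  add(mul(mul(Z, Z), add(Z, SSSZ)), add(mul(SSZ, SZ), SZ))
  →3  add(mul(Z, add(Z, SSSZ)), add(mul(SSZ, SZ), SZ))
  →4  add(Z, add(mul(SSZ, SZ), SZ))
  →5  add(mul(SSZ, SZ), SZ)
  →6  add(add(SZ, mul(SZ, SZ)), SZ)
  →7  add(S(add(Z, mul(SZ, SZ))), SZ)
  →8  S(add(add(Z, mul(SZ, SZ)), SZ))
  →9  S(add(mul(SZ, SZ), SZ))
  →10  S(add(add(SZ, mul(Z, SZ)), SZ))
  →11  S(add(S(add(Z, mul(Z, SZ))), SZ))
  →12  S(S(add(add(Z, mul(Z, SZ)), SZ)))
  →13  S(S(add(mul(Z, SZ), SZ)))
  →14  S(S(add(Z, SZ)))
  →15  SSSZ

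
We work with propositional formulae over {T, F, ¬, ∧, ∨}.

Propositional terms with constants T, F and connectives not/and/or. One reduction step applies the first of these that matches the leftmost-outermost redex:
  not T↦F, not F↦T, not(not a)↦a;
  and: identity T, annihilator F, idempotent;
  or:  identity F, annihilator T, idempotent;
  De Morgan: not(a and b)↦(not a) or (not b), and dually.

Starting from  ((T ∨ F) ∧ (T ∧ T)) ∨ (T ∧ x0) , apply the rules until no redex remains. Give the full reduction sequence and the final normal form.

  start: ((T ∨ F) ∧ (T ∧ T)) ∨ (T ∧ x0)
  →1  (T ∧ (T ∧ T)) ∨ (T ∧ x0)
  →2  (T ∧ T) ∨ (T ∧ x0)
  →3  T ∨ (T ∧ x0)
  →4  T

Answer: normal form = T  (in 4 steps)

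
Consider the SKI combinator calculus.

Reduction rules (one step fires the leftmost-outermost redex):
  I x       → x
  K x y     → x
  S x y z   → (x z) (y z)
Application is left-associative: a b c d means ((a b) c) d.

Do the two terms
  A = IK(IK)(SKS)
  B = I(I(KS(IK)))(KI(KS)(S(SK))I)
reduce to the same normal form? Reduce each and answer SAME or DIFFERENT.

Term A:
  start: IK(IK)(SKS)
  step 1: K(IK)(SKS)
  step 2: IK
  step 3: K

Term B:
  start: I(I(KS(IK)))(KI(KS)(S(SK))I)
  step 1: I(KS(IK))(KI(KS)(S(SK))I)
  step 2: KS(IK)(KI(KS)(S(SK))I)
  step 3: S(KI(KS)(S(SK))I)
  step 4: S(I(S(SK))I)
  step 5: S(S(SK)I)

Answer: DIFFERENT — A ⇓ K, B ⇓ S(S(SK)I)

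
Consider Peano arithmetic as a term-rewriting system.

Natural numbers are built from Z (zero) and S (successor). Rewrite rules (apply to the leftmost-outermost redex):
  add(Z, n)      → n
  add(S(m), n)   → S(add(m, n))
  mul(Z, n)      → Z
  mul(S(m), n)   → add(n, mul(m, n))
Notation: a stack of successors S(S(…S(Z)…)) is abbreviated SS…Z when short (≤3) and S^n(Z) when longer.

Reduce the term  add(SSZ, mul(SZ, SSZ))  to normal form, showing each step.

  start: add(SSZ, mul(SZ, SSZ))
  →1  S(add(SZ, mul(SZ, SSZ)))
  →2  S(S(add(Z, mul(SZ, SSZ))))
  →3  S(S(mul(SZ, SSZ)))
  →4  S(S(add(SSZ, mul(Z, SSZ))))
  →5  S(S(S(add(SZ, mul(Z, SSZ)))))
  →6  S(S(S(S(add(Z, mul(Z, SSZ))))))
  →7  S(S(S(S(mul(Z, SSZ)))))
  →8  S^4(Z)

Answer: normal form = S^4(Z)  (in 8 steps)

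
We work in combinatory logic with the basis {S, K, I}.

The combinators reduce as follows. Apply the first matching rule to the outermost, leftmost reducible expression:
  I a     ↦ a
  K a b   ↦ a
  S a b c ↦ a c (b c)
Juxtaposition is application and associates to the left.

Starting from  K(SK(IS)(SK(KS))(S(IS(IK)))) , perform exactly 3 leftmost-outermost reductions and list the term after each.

  start: K(SK(IS)(SK(KS))(S(IS(IK))))
  step 1: K(K(SK(KS))(IS(SK(KS)))(S(IS(IK))))
  step 2: K(SK(KS)(S(IS(IK))))
  step 3: K(K(S(IS(IK)))(KS(S(IS(IK)))))

Answer: after 3 steps: K(K(S(IS(IK)))(KS(S(IS(IK)))))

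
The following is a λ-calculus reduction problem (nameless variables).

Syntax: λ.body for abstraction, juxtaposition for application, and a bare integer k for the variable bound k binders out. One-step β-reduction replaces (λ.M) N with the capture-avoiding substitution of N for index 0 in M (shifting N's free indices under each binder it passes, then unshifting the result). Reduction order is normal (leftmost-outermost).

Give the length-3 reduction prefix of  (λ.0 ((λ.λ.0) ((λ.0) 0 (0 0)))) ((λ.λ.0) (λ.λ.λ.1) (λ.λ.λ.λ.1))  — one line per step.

Answer: after 3 steps: (λ.λ.λ.λ.1) ((λ.λ.0) ((λ.0) ((λ.λ.0) (λ.λ.λ.1) (λ.λ.λ.λ.1)) ((λ.λ.0) (λ.λ.λ.1) (λ.λ.λ.λ.1) ((λ.λ.0) (λ.λ.λ.1) (λ.λ.λ.λ.1)))))

Working:
  start: (λ.0 ((λ.λ.0) ((λ.0) 0 (0 0)))) ((λ.λ.0) (λ.λ.λ.1) (λ.λ.λ.λ.1))
  [1] (λ.λ.0) (λ.λ.λ.1) (λ.λ.λ.λ.1) ((λ.λ.0) ((λ.0) ((λ.λ.0) (λ.λ.λ.1) (λ.λ.λ.λ.1)) ((λ.λ.0) (λ.λ.λ.1) (λ.λ.λ.λ.1) ((λ.λ.0) (λ.λ.λ.1) (λ.λ.λ.λ.1)))))
  [2] (λ.0) (λ.λ.λ.λ.1) ((λ.λ.0) ((λ.0) ((λ.λ.0) (λ.λ.λ.1) (λ.λ.λ.λ.1)) ((λ.λ.0) (λ.λ.λ.1) (λ.λ.λ.λ.1) ((λ.λ.0) (λ.λ.λ.1) (λ.λ.λ.λ.1)))))
  [3] (λ.λ.λ.λ.1) ((λ.λ.0) ((λ.0) ((λ.λ.0) (λ.λ.λ.1) (λ.λ.λ.λ.1)) ((λ.λ.0) (λ.λ.λ.1) (λ.λ.λ.λ.1) ((λ.λ.0) (λ.λ.λ.1) (λ.λ.λ.λ.1)))))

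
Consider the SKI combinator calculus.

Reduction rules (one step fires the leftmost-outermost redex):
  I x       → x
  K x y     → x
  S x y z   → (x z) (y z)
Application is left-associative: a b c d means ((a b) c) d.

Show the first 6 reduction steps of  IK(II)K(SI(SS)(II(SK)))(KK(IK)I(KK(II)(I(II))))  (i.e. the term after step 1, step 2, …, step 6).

  start: IK(II)K(SI(SS)(II(SK)))(KK(IK)I(KK(II)(I(II))))
  →1  K(II)K(SI(SS)(II(SK)))(KK(IK)I(KK(II)(I(II))))
  →2  II(SI(SS)(II(SK)))(KK(IK)I(KK(II)(I(II))))
  →3  I(SI(SS)(II(SK)))(KK(IK)I(KK(II)(I(II))))
  →4  SI(SS)(II(SK))(KK(IK)I(KK(II)(I(II))))
  →5  I(II(SK))(SS(II(SK)))(KK(IK)I(KK(II)(I(II))))
  →6  II(SK)(SS(II(SK)))(KK(IK)I(KK(II)(I(II))))

Answer: after 6 steps: II(SK)(SS(II(SK)))(KK(IK)I(KK(II)(I(II))))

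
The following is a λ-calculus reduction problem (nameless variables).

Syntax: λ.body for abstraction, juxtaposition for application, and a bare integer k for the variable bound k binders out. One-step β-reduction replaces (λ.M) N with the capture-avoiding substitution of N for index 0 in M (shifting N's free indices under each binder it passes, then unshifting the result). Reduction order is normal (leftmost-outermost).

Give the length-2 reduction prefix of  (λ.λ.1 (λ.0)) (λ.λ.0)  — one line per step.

Answer: after 2 steps: λ.λ.0

Derivation:
  start: (λ.λ.1 (λ.0)) (λ.λ.0)
  step 1: λ.(λ.λ.0) (λ.0)
  step 2: λ.λ.0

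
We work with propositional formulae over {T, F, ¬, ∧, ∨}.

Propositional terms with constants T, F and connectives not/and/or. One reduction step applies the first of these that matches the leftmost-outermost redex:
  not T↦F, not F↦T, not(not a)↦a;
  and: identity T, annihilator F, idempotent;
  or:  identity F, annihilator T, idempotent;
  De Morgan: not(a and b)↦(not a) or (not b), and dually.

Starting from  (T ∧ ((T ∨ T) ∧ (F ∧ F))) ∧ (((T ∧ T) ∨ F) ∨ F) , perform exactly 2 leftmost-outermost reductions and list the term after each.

Answer: after 2 steps: (T ∧ (F ∧ F)) ∧ (((T ∧ T) ∨ F) ∨ F)

Derivation:
  start: (T ∧ ((T ∨ T) ∧ (F ∧ F))) ∧ (((T ∧ T) ∨ F) ∨ F)
  →1  ((T ∨ T) ∧ (F ∧ F)) ∧ (((T ∧ T) ∨ F) ∨ F)
  →2  (T ∧ (F ∧ F)) ∧ (((T ∧ T) ∨ F) ∨ F)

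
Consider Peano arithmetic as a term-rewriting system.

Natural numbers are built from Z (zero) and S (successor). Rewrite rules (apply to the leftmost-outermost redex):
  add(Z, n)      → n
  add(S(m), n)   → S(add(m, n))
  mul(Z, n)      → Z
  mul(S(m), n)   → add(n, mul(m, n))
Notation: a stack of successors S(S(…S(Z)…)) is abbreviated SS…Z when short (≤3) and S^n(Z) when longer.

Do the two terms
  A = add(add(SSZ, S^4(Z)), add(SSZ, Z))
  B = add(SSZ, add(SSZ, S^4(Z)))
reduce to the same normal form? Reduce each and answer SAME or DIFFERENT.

Answer: SAME — A ⇓ S^8(Z), B ⇓ S^8(Z)

Working:
Term A:
  start: add(add(SSZ, S^4(Z)), add(SSZ, Z))
  →1  add(S(add(SZ, S^4(Z))), add(SSZ, Z))
  →2  S(add(add(SZ, S^4(Z)), add(SSZ, Z)))
  →3  S(add(S(add(Z, S^4(Z))), add(SSZ, Z)))
  →4  S(S(add(add(Z, S^4(Z)), add(SSZ, Z))))
  →5  S(S(add(S^4(Z), add(SSZ, Z))))
  →6  S(S(S(add(SSSZ, add(SSZ, Z)))))
  →7  S(S(S(S(add(SSZ, add(SSZ, Z))))))
  →8  S(S(S(S(S(add(SZ, add(SSZ, Z)))))))
  →9  S(S(S(S(S(S(add(Z, add(SSZ, Z))))))))
  →10  S(S(S(S(S(S(add(SSZ, Z)))))))
  →11  S(S(S(S(S(S(S(add(SZ, Z))))))))
  →12  S(S(S(S(S(S(S(S(add(Z, Z)))))))))
  →13  S^8(Z)

Term B:
  start: add(SSZ, add(SSZ, S^4(Z)))
  →1  S(add(SZ, add(SSZ, S^4(Z))))
  →2  S(S(add(Z, add(SSZ, S^4(Z)))))
  →3  S(S(add(SSZ, S^4(Z))))
  →4  S(S(S(add(SZ, S^4(Z)))))
  →5  S(S(S(S(add(Z, S^4(Z))))))
  →6  S^8(Z)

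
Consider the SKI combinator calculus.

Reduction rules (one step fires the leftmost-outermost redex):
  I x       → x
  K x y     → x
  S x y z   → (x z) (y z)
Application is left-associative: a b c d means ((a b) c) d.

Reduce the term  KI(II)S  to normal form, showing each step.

  start: KI(II)S
  [1] IS
  [2] S

Answer: normal form = S  (in 2 steps)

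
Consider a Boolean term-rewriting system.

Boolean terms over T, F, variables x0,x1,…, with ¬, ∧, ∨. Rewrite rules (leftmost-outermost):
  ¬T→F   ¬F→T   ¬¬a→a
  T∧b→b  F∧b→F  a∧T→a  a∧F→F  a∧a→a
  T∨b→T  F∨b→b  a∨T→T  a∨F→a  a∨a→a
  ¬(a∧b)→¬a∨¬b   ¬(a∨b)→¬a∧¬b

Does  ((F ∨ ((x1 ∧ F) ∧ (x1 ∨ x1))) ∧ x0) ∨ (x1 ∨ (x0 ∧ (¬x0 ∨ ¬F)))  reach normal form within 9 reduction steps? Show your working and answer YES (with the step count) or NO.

  start: ((F ∨ ((x1 ∧ F) ∧ (x1 ∨ x1))) ∧ x0) ∨ (x1 ∨ (x0 ∧ (¬x0 ∨ ¬F)))
  step 1: (((x1 ∧ F) ∧ (x1 ∨ x1)) ∧ x0) ∨ (x1 ∨ (x0 ∧ (¬x0 ∨ ¬F)))
  step 2: ((F ∧ (x1 ∨ x1)) ∧ x0) ∨ (x1 ∨ (x0 ∧ (¬x0 ∨ ¬F)))
  step 3: (F ∧ x0) ∨ (x1 ∨ (x0 ∧ (¬x0 ∨ ¬F)))
  step 4: F ∨ (x1 ∨ (x0 ∧ (¬x0 ∨ ¬F)))
  step 5: x1 ∨ (x0 ∧ (¬x0 ∨ ¬F))
  step 6: x1 ∨ (x0 ∧ (¬x0 ∨ T))
  step 7: x1 ∨ (x0 ∧ T)
  step 8: x1 ∨ x0

Answer: YES — reaches normal form x1 ∨ x0 in 8 ≤ 9 steps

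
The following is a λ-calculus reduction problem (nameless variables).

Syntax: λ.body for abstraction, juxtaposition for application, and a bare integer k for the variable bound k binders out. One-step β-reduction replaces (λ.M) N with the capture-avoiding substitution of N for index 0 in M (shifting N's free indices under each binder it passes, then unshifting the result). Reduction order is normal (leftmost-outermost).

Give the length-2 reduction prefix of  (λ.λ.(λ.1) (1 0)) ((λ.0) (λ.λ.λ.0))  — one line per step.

  start: (λ.λ.(λ.1) (1 0)) ((λ.0) (λ.λ.λ.0))
  →1  λ.(λ.1) ((λ.0) (λ.λ.λ.0) 0)
  →2  λ.0

Answer: after 2 steps: λ.0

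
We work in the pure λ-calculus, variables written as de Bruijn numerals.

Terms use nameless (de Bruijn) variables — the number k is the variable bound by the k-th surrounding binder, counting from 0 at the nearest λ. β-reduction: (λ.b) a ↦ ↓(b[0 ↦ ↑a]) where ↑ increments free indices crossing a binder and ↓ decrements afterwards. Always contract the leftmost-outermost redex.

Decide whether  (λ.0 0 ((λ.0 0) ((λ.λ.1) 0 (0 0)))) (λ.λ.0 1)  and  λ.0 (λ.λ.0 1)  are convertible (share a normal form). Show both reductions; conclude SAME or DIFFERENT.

Answer: SAME — A ⇓ λ.0 (λ.λ.0 1), B ⇓ λ.0 (λ.λ.0 1)

Working:
Term A:
  start: (λ.0 0 ((λ.0 0) ((λ.λ.1) 0 (0 0)))) (λ.λ.0 1)
  step 1: (λ.λ.0 1) (λ.λ.0 1) ((λ.0 0) ((λ.λ.1) (λ.λ.0 1) ((λ.λ.0 1) (λ.λ.0 1))))
  step 2: (λ.0 (λ.λ.0 1)) ((λ.0 0) ((λ.λ.1) (λ.λ.0 1) ((λ.λ.0 1) (λ.λ.0 1))))
  step 3: (λ.0 0) ((λ.λ.1) (λ.λ.0 1) ((λ.λ.0 1) (λ.λ.0 1))) (λ.λ.0 1)
  step 4: (λ.λ.1) (λ.λ.0 1) ((λ.λ.0 1) (λ.λ.0 1)) ((λ.λ.1) (λ.λ.0 1) ((λ.λ.0 1) (λ.λ.0 1))) (λ.λ.0 1)
  step 5: (λ.λ.λ.0 1) ((λ.λ.0 1) (λ.λ.0 1)) ((λ.λ.1) (λ.λ.0 1) ((λ.λ.0 1) (λ.λ.0 1))) (λ.λ.0 1)
  step 6: (λ.λ.0 1) ((λ.λ.1) (λ.λ.0 1) ((λ.λ.0 1) (λ.λ.0 1))) (λ.λ.0 1)
  step 7: (λ.0 ((λ.λ.1) (λ.λ.0 1) ((λ.λ.0 1) (λ.λ.0 1)))) (λ.λ.0 1)
  step 8: (λ.λ.0 1) ((λ.λ.1) (λ.λ.0 1) ((λ.λ.0 1) (λ.λ.0 1)))
  step 9: λ.0 ((λ.λ.1) (λ.λ.0 1) ((λ.λ.0 1) (λ.λ.0 1)))
  step 10: λ.0 ((λ.λ.λ.0 1) ((λ.λ.0 1) (λ.λ.0 1)))
  step 11: λ.0 (λ.λ.0 1)

Term B:
  start: λ.0 (λ.λ.0 1)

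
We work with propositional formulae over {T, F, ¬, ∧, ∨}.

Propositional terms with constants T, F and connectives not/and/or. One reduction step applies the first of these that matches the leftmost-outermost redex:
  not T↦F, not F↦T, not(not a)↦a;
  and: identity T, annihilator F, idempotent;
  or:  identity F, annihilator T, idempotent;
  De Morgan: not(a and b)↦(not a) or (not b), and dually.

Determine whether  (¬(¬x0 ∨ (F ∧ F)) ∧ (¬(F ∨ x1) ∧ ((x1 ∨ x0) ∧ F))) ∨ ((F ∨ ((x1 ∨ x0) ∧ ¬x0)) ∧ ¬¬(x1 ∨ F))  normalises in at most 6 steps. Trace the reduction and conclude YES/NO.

Answer: NO — after 6 steps the term is (x0 ∧ (¬(F ∨ x1) ∧ ((x1 ∨ x0) ∧ F))) ∨ ((F ∨ ((x1 ∨ x0) ∧ ¬x0)) ∧ ¬¬(x1 ∨ F)), not yet normal

Reduction:
  start: (¬(¬x0 ∨ (F ∧ F)) ∧ (¬(F ∨ x1) ∧ ((x1 ∨ x0) ∧ F))) ∨ ((F ∨ ((x1 ∨ x0) ∧ ¬x0)) ∧ ¬¬(x1 ∨ F))
  →1  ((¬¬x0 ∧ ¬(F ∧ F)) ∧ (¬(F ∨ x1) ∧ ((x1 ∨ x0) ∧ F))) ∨ ((F ∨ ((x1 ∨ x0) ∧ ¬x0)) ∧ ¬¬(x1 ∨ F))
  →2  ((x0 ∧ ¬(F ∧ F)) ∧ (¬(F ∨ x1) ∧ ((x1 ∨ x0) ∧ F))) ∨ ((F ∨ ((x1 ∨ x0) ∧ ¬x0)) ∧ ¬¬(x1 ∨ F))
  →3  ((x0 ∧ (¬F ∨ ¬F)) ∧ (¬(F ∨ x1) ∧ ((x1 ∨ x0) ∧ F))) ∨ ((F ∨ ((x1 ∨ x0) ∧ ¬x0)) ∧ ¬¬(x1 ∨ F))
  →4  ((x0 ∧ ¬F) ∧ (¬(F ∨ x1) ∧ ((x1 ∨ x0) ∧ F))) ∨ ((F ∨ ((x1 ∨ x0) ∧ ¬x0)) ∧ ¬¬(x1 ∨ F))
  →5  ((x0 ∧ T) ∧ (¬(F ∨ x1) ∧ ((x1 ∨ x0) ∧ F))) ∨ ((F ∨ ((x1 ∨ x0) ∧ ¬x0)) ∧ ¬¬(x1 ∨ F))
  →6  (x0 ∧ (¬(F ∨ x1) ∧ ((x1 ∨ x0) ∧ F))) ∨ ((F ∨ ((x1 ∨ x0) ∧ ¬x0)) ∧ ¬¬(x1 ∨ F))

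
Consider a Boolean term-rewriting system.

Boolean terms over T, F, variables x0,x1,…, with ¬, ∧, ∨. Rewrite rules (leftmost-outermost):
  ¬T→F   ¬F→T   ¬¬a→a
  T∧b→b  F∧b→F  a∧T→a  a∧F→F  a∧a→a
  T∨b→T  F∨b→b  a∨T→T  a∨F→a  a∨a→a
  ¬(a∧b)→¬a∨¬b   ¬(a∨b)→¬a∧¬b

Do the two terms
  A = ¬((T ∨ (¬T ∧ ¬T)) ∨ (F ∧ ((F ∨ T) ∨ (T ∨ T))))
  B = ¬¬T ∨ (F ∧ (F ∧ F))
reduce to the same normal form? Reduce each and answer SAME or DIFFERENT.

Term A:
  start: ¬((T ∨ (¬T ∧ ¬T)) ∨ (F ∧ ((F ∨ T) ∨ (T ∨ T))))
  [1] ¬(T ∨ (¬T ∧ ¬T)) ∧ ¬(F ∧ ((F ∨ T) ∨ (T ∨ T)))
  [2] (¬T ∧ ¬(¬T ∧ ¬T)) ∧ ¬(F ∧ ((F ∨ T) ∨ (T ∨ T)))
  [3] (F ∧ ¬(¬T ∧ ¬T)) ∧ ¬(F ∧ ((F ∨ T) ∨ (T ∨ T)))
  [4] F ∧ ¬(F ∧ ((F ∨ T) ∨ (T ∨ T)))
  [5] F

Term B:
  start: ¬¬T ∨ (F ∧ (F ∧ F))
  [1] T ∨ (F ∧ (F ∧ F))
  [2] T

Answer: DIFFERENT — A ⇓ F, B ⇓ T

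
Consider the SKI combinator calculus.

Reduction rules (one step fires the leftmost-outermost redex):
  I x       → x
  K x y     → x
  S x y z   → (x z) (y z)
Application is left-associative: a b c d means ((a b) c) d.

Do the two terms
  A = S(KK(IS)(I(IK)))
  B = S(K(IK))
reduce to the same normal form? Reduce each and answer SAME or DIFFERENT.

Answer: SAME — A ⇓ S(KK), B ⇓ S(KK)

Reduction:
Term A:
  start: S(KK(IS)(I(IK)))
  step 1: S(K(I(IK)))
  step 2: S(K(IK))
  step 3: S(KK)

Term B:
  start: S(K(IK))
  step 1: S(KK)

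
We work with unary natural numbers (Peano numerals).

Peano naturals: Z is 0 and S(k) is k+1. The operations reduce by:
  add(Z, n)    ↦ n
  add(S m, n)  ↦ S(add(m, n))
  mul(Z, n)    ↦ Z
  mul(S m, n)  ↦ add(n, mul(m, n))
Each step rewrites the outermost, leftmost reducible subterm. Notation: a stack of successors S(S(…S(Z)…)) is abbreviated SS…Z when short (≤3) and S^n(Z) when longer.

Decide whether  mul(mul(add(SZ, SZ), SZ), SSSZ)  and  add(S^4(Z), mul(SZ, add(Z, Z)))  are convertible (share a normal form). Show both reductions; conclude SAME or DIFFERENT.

Term A:
  start: mul(mul(add(SZ, SZ), SZ), SSSZ)
  [1] mul(mul(S(add(Z, SZ)), SZ), SSSZ)
  [2] mul(add(SZ, mul(add(Z, SZ), SZ)), SSSZ)
  [3] mul(S(add(Z, mul(add(Z, SZ), SZ))), SSSZ)
  [4] add(SSSZ, mul(add(Z, mul(add(Z, SZ), SZ)), SSSZ))
  [5] S(add(SSZ, mul(add(Z, mul(add(Z, SZ), SZ)), SSSZ)))
  [6] S(S(add(SZ, mul(add(Z, mul(add(Z, SZ), SZ)), SSSZ))))
  [7] S(S(S(add(Z, mul(add(Z, mul(add(Z, SZ), SZ)), SSSZ)))))
  [8] S(S(S(mul(add(Z, mul(add(Z, SZ), SZ)), SSSZ))))
  [9] S(S(S(mul(mul(add(Z, SZ), SZ), SSSZ))))
  [10] S(S(S(mul(mul(SZ, SZ), SSSZ))))
  [11] S(S(S(mul(add(SZ, mul(Z, SZ)), SSSZ))))
  [12] S(S(S(mul(S(add(Z, mul(Z, SZ))), SSSZ))))
  [13] S(S(S(add(SSSZ, mul(add(Z, mul(Z, SZ)), SSSZ)))))
  [14] S(S(S(S(add(SSZ, mul(add(Z, mul(Z, SZ)), SSSZ))))))
  [15] S(S(S(S(S(add(SZ, mul(add(Z, mul(Z, SZ)), SSSZ)))))))
  [16] S(S(S(S(S(S(add(Z, mul(add(Z, mul(Z, SZ)), SSSZ))))))))
  [17] S(S(S(S(S(S(mul(add(Z, mul(Z, SZ)), SSSZ)))))))
  [18] S(S(S(S(S(S(mul(mul(Z, SZ), SSSZ)))))))
  [19] S(S(S(S(S(S(mul(Z, SSSZ)))))))
  [20] S^6(Z)

Term B:
  start: add(S^4(Z), mul(SZ, add(Z, Z)))
  [1] S(add(SSSZ, mul(SZ, add(Z, Z))))
  [2] S(S(add(SSZ, mul(SZ, add(Z, Z)))))
  [3] S(S(S(add(SZ, mul(SZ, add(Z, Z))))))
  [4] S(S(S(S(add(Z, mul(SZ, add(Z, Z)))))))
  [5] S(S(S(S(mul(SZ, add(Z, Z))))))
  [6] S(S(S(S(add(add(Z, Z), mul(Z, add(Z, Z)))))))
  [7] S(S(S(S(add(Z, mul(Z, add(Z, Z)))))))
  [8] S(S(S(S(mul(Z, add(Z, Z))))))
  [9] S^4(Z)

Answer: DIFFERENT — A ⇓ S^6(Z), B ⇓ S^4(Z)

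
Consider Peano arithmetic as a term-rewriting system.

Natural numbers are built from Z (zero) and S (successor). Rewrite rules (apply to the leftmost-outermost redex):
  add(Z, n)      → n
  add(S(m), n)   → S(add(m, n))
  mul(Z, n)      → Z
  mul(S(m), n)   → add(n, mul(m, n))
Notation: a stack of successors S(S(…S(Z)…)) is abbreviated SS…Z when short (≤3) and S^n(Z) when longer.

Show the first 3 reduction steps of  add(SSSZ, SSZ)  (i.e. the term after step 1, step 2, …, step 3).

Answer: after 3 steps: S(S(S(add(Z, SSZ))))

Working:
  start: add(SSSZ, SSZ)
  [1] S(add(SSZ, SSZ))
  [2] S(S(add(SZ, SSZ)))
  [3] S(S(S(add(Z, SSZ))))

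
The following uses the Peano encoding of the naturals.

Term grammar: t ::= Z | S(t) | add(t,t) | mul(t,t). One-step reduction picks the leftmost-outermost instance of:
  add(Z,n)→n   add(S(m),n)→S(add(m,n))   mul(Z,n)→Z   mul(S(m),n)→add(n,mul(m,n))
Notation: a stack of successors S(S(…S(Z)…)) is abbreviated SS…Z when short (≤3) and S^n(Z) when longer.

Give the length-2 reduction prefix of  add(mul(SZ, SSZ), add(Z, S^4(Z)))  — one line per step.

  start: add(mul(SZ, SSZ), add(Z, S^4(Z)))
  step 1: add(add(SSZ, mul(Z, SSZ)), add(Z, S^4(Z)))
  step 2: add(S(add(SZ, mul(Z, SSZ))), add(Z, S^4(Z)))

Answer: after 2 steps: add(S(add(SZ, mul(Z, SSZ))), add(Z, S^4(Z)))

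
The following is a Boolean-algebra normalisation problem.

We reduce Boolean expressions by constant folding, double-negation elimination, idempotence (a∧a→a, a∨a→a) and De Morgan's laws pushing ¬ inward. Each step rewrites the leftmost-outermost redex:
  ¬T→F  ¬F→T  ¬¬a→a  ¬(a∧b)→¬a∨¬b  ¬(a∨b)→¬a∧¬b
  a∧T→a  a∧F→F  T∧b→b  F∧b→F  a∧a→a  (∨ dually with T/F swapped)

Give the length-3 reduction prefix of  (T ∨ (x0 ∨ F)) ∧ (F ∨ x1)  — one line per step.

Answer: after 3 steps: x1

Derivation:
  start: (T ∨ (x0 ∨ F)) ∧ (F ∨ x1)
  →1  T ∧ (F ∨ x1)
  →2  F ∨ x1
  →3  x1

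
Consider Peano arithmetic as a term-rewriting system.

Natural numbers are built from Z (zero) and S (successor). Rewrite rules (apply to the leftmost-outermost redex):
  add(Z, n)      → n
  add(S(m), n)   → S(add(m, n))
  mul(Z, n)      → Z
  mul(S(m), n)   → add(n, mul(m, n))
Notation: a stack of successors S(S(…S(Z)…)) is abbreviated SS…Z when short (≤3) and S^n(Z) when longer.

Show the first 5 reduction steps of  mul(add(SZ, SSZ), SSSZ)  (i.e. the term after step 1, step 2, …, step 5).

  start: mul(add(SZ, SSZ), SSSZ)
  step 1: mul(S(add(Z, SSZ)), SSSZ)
  step 2: add(SSSZ, mul(add(Z, SSZ), SSSZ))
  step 3: S(add(SSZ, mul(add(Z, SSZ), SSSZ)))
  step 4: S(S(add(SZ, mul(add(Z, SSZ), SSSZ))))
  step 5: S(S(S(add(Z, mul(add(Z, SSZ), SSSZ)))))

Answer: after 5 steps: S(S(S(add(Z, mul(add(Z, SSZ), SSSZ)))))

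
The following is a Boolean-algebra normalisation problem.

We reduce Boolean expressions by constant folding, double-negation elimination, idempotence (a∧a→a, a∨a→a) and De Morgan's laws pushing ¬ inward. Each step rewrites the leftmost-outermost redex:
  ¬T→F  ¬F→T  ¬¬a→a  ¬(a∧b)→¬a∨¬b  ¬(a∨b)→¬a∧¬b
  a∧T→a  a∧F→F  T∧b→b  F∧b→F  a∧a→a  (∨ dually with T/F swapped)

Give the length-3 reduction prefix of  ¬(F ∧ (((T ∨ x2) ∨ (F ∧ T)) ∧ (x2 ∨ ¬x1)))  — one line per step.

Answer: after 3 steps: T

Reduction:
  start: ¬(F ∧ (((T ∨ x2) ∨ (F ∧ T)) ∧ (x2 ∨ ¬x1)))
  [1] ¬F ∨ ¬(((T ∨ x2) ∨ (F ∧ T)) ∧ (x2 ∨ ¬x1))
  [2] T ∨ ¬(((T ∨ x2) ∨ (F ∧ T)) ∧ (x2 ∨ ¬x1))
  [3] T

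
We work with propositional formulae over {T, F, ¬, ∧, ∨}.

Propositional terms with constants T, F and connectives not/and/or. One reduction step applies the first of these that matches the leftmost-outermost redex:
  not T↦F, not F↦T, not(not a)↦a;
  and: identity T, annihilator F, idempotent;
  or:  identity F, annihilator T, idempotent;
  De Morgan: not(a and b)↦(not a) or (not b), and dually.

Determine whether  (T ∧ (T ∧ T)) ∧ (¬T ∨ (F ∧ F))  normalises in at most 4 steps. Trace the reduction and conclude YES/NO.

  start: (T ∧ (T ∧ T)) ∧ (¬T ∨ (F ∧ F))
  step 1: (T ∧ T) ∧ (¬T ∨ (F ∧ F))
  step 2: T ∧ (¬T ∨ (F ∧ F))
  step 3: ¬T ∨ (F ∧ F)
  step 4: F ∨ (F ∧ F)

Answer: NO — after 4 steps the term is F ∨ (F ∧ F), not yet normal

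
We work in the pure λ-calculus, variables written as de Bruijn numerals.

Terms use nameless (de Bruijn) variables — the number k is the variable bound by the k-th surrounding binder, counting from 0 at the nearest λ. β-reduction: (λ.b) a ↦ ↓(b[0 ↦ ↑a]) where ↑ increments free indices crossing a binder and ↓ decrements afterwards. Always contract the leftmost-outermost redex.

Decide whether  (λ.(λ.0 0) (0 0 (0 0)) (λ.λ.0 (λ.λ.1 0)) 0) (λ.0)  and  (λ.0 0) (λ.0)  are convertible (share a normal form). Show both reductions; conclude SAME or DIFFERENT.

Term A:
  start: (λ.(λ.0 0) (0 0 (0 0)) (λ.λ.0 (λ.λ.1 0)) 0) (λ.0)
  step 1: (λ.0 0) ((λ.0) (λ.0) ((λ.0) (λ.0))) (λ.λ.0 (λ.λ.1 0)) (λ.0)
  step 2: (λ.0) (λ.0) ((λ.0) (λ.0)) ((λ.0) (λ.0) ((λ.0) (λ.0))) (λ.λ.0 (λ.λ.1 0)) (λ.0)
  step 3: (λ.0) ((λ.0) (λ.0)) ((λ.0) (λ.0) ((λ.0) (λ.0))) (λ.λ.0 (λ.λ.1 0)) (λ.0)
  step 4: (λ.0) (λ.0) ((λ.0) (λ.0) ((λ.0) (λ.0))) (λ.λ.0 (λ.λ.1 0)) (λ.0)
  step 5: (λ.0) ((λ.0) (λ.0) ((λ.0) (λ.0))) (λ.λ.0 (λ.λ.1 0)) (λ.0)
  step 6: (λ.0) (λ.0) ((λ.0) (λ.0)) (λ.λ.0 (λ.λ.1 0)) (λ.0)
  step 7: (λ.0) ((λ.0) (λ.0)) (λ.λ.0 (λ.λ.1 0)) (λ.0)
  step 8: (λ.0) (λ.0) (λ.λ.0 (λ.λ.1 0)) (λ.0)
  step 9: (λ.0) (λ.λ.0 (λ.λ.1 0)) (λ.0)
  step 10: (λ.λ.0 (λ.λ.1 0)) (λ.0)
  step 11: λ.0 (λ.λ.1 0)

Term B:
  start: (λ.0 0) (λ.0)
  step 1: (λ.0) (λ.0)
  step 2: λ.0

Answer: DIFFERENT — A ⇓ λ.0 (λ.λ.1 0), B ⇓ λ.0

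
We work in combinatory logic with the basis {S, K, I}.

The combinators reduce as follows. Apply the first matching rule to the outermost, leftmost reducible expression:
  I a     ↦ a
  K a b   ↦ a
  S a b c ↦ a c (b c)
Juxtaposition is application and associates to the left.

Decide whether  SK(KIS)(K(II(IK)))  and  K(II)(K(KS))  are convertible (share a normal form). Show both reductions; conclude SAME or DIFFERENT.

Answer: DIFFERENT — A ⇓ KK, B ⇓ I

Working:
Term A:
  start: SK(KIS)(K(II(IK)))
  [1] K(K(II(IK)))(KIS(K(II(IK))))
  [2] K(II(IK))
  [3] K(I(IK))
  [4] K(IK)
  [5] KK

Term B:
  start: K(II)(K(KS))
  [1] II
  [2] I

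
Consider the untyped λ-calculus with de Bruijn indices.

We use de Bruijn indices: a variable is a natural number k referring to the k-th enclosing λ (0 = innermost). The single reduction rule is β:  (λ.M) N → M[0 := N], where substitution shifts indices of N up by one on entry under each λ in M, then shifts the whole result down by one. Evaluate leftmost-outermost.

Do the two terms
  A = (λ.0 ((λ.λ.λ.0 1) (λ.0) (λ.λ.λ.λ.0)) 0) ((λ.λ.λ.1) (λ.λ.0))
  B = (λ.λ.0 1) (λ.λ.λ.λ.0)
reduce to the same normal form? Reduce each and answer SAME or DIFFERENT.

Answer: SAME — A ⇓ λ.0 (λ.λ.λ.λ.0), B ⇓ λ.0 (λ.λ.λ.λ.0)

Derivation:
Term A:
  start: (λ.0 ((λ.λ.λ.0 1) (λ.0) (λ.λ.λ.λ.0)) 0) ((λ.λ.λ.1) (λ.λ.0))
  [1] (λ.λ.λ.1) (λ.λ.0) ((λ.λ.λ.0 1) (λ.0) (λ.λ.λ.λ.0)) ((λ.λ.λ.1) (λ.λ.0))
  [2] (λ.λ.1) ((λ.λ.λ.0 1) (λ.0) (λ.λ.λ.λ.0)) ((λ.λ.λ.1) (λ.λ.0))
  [3] (λ.(λ.λ.λ.0 1) (λ.0) (λ.λ.λ.λ.0)) ((λ.λ.λ.1) (λ.λ.0))
  [4] (λ.λ.λ.0 1) (λ.0) (λ.λ.λ.λ.0)
  [5] (λ.λ.0 1) (λ.λ.λ.λ.0)
  [6] λ.0 (λ.λ.λ.λ.0)

Term B:
  start: (λ.λ.0 1) (λ.λ.λ.λ.0)
  [1] λ.0 (λ.λ.λ.λ.0)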